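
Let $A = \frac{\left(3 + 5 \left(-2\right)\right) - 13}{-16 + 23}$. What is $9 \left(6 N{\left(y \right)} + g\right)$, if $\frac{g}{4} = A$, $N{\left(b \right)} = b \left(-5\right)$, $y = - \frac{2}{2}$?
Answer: $\frac{1170}{7} \approx 167.14$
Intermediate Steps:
$y = -1$ ($y = \left(-2\right) \frac{1}{2} = -1$)
$N{\left(b \right)} = - 5 b$
$A = - \frac{20}{7}$ ($A = \frac{\left(3 - 10\right) - 13}{7} = \left(-7 - 13\right) \frac{1}{7} = \left(-20\right) \frac{1}{7} = - \frac{20}{7} \approx -2.8571$)
$g = - \frac{80}{7}$ ($g = 4 \left(- \frac{20}{7}\right) = - \frac{80}{7} \approx -11.429$)
$9 \left(6 N{\left(y \right)} + g\right) = 9 \left(6 \left(\left(-5\right) \left(-1\right)\right) - \frac{80}{7}\right) = 9 \left(6 \cdot 5 - \frac{80}{7}\right) = 9 \left(30 - \frac{80}{7}\right) = 9 \cdot \frac{130}{7} = \frac{1170}{7}$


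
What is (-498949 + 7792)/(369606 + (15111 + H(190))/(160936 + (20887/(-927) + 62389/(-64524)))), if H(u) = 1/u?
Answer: -2626265540328101505/1976320703820589144 ≈ -1.3289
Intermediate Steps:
(-498949 + 7792)/(369606 + (15111 + H(190))/(160936 + (20887/(-927) + 62389/(-64524)))) = (-498949 + 7792)/(369606 + (15111 + 1/190)/(160936 + (20887/(-927) + 62389/(-64524)))) = -491157/(369606 + (15111 + 1/190)/(160936 + (20887*(-1/927) + 62389*(-1/64524)))) = -491157/(369606 + 2871091/(190*(160936 + (-20887/927 - 62389/64524)))) = -491157/(369606 + 2871091/(190*(160936 - 468515797/19937916))) = -491157/(369606 + 2871091/(190*(3208259933579/19937916))) = -491157/(369606 + (2871091/190)*(19937916/3208259933579)) = -491157/(369606 + 1506409768062/16041299667895) = -491157/5928962111461767432/16041299667895 = -491157*16041299667895/5928962111461767432 = -2626265540328101505/1976320703820589144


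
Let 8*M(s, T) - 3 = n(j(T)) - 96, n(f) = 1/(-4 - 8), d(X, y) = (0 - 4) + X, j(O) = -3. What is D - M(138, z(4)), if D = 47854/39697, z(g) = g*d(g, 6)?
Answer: 48935533/3810912 ≈ 12.841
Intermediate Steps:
d(X, y) = -4 + X
n(f) = -1/12 (n(f) = 1/(-12) = -1/12)
z(g) = g*(-4 + g)
M(s, T) = -1117/96 (M(s, T) = 3/8 + (-1/12 - 96)/8 = 3/8 + (⅛)*(-1153/12) = 3/8 - 1153/96 = -1117/96)
D = 47854/39697 (D = 47854*(1/39697) = 47854/39697 ≈ 1.2055)
D - M(138, z(4)) = 47854/39697 - 1*(-1117/96) = 47854/39697 + 1117/96 = 48935533/3810912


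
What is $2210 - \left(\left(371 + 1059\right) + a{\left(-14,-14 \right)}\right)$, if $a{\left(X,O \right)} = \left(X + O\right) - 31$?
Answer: $839$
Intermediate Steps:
$a{\left(X,O \right)} = -31 + O + X$ ($a{\left(X,O \right)} = \left(O + X\right) - 31 = -31 + O + X$)
$2210 - \left(\left(371 + 1059\right) + a{\left(-14,-14 \right)}\right) = 2210 - \left(\left(371 + 1059\right) - 59\right) = 2210 - \left(1430 - 59\right) = 2210 - 1371 = 839$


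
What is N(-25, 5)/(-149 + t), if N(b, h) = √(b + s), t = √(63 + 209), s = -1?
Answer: -149*I*√26/21929 - 4*I*√442/21929 ≈ -0.038481*I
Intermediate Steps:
t = 4*√17 (t = √272 = 4*√17 ≈ 16.492)
N(b, h) = √(-1 + b) (N(b, h) = √(b - 1) = √(-1 + b))
N(-25, 5)/(-149 + t) = √(-1 - 25)/(-149 + 4*√17) = √(-26)/(-149 + 4*√17) = (I*√26)/(-149 + 4*√17) = I*√26/(-149 + 4*√17)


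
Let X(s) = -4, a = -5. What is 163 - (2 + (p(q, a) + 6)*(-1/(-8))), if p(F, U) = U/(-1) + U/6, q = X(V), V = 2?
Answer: 7667/48 ≈ 159.73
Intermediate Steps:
q = -4
p(F, U) = -5*U/6 (p(F, U) = U*(-1) + U*(⅙) = -U + U/6 = -5*U/6)
163 - (2 + (p(q, a) + 6)*(-1/(-8))) = 163 - (2 + (-⅚*(-5) + 6)*(-1/(-8))) = 163 - (2 + (25/6 + 6)*(-1*(-⅛))) = 163 - (2 + (61/6)*(⅛)) = 163 - (2 + 61/48) = 163 - 1*157/48 = 163 - 157/48 = 7667/48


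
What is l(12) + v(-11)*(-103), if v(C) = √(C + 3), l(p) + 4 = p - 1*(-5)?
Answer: 13 - 206*I*√2 ≈ 13.0 - 291.33*I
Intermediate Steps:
l(p) = 1 + p (l(p) = -4 + (p - 1*(-5)) = -4 + (p + 5) = -4 + (5 + p) = 1 + p)
v(C) = √(3 + C)
l(12) + v(-11)*(-103) = (1 + 12) + √(3 - 11)*(-103) = 13 + √(-8)*(-103) = 13 + (2*I*√2)*(-103) = 13 - 206*I*√2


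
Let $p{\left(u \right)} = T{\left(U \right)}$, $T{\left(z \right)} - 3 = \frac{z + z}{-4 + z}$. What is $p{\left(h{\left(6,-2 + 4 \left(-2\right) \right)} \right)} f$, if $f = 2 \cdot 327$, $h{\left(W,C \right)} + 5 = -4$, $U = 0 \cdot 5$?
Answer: $1962$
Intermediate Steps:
$U = 0$
$T{\left(z \right)} = 3 + \frac{2 z}{-4 + z}$ ($T{\left(z \right)} = 3 + \frac{z + z}{-4 + z} = 3 + \frac{2 z}{-4 + z}$)
$h{\left(W,C \right)} = -9$ ($h{\left(W,C \right)} = -5 - 4 = -9$)
$p{\left(u \right)} = 3$ ($p{\left(u \right)} = \frac{-12 + 5 \cdot 0}{-4 + 0} = \frac{-12 + 0}{-4} = \left(- \frac{1}{4}\right) \left(-12\right) = 3$)
$f = 654$
$p{\left(h{\left(6,-2 + 4 \left(-2\right) \right)} \right)} f = 3 \cdot 654 = 1962$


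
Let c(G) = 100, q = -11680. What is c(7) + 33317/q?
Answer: 1134683/11680 ≈ 97.147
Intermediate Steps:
c(7) + 33317/q = 100 + 33317/(-11680) = 100 + 33317*(-1/11680) = 100 - 33317/11680 = 1134683/11680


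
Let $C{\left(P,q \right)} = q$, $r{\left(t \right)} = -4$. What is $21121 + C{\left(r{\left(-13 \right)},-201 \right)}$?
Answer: $20920$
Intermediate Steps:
$21121 + C{\left(r{\left(-13 \right)},-201 \right)} = 21121 - 201 = 20920$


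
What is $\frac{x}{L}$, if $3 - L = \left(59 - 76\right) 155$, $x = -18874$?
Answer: $- \frac{9437}{1319} \approx -7.1547$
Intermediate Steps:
$L = 2638$ ($L = 3 - \left(59 - 76\right) 155 = 3 - \left(-17\right) 155 = 3 - -2635 = 3 + 2635 = 2638$)
$\frac{x}{L} = - \frac{18874}{2638} = \left(-18874\right) \frac{1}{2638} = - \frac{9437}{1319}$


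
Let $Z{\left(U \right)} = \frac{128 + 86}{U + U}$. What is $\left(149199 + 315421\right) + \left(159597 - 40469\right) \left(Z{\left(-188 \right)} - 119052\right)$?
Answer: $- \frac{666555402366}{47} \approx -1.4182 \cdot 10^{10}$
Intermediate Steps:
$Z{\left(U \right)} = \frac{107}{U}$ ($Z{\left(U \right)} = \frac{214}{2 U} = 214 \frac{1}{2 U} = \frac{107}{U}$)
$\left(149199 + 315421\right) + \left(159597 - 40469\right) \left(Z{\left(-188 \right)} - 119052\right) = \left(149199 + 315421\right) + \left(159597 - 40469\right) \left(\frac{107}{-188} - 119052\right) = 464620 + 119128 \left(107 \left(- \frac{1}{188}\right) - 119052\right) = 464620 + 119128 \left(- \frac{107}{188} - 119052\right) = 464620 + 119128 \left(- \frac{22381883}{188}\right) = 464620 - \frac{666577239506}{47} = - \frac{666555402366}{47}$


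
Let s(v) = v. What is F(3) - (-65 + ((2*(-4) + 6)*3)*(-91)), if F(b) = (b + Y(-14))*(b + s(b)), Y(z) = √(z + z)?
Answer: -463 + 12*I*√7 ≈ -463.0 + 31.749*I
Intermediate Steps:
Y(z) = √2*√z (Y(z) = √(2*z) = √2*√z)
F(b) = 2*b*(b + 2*I*√7) (F(b) = (b + √2*√(-14))*(b + b) = (b + √2*(I*√14))*(2*b) = (b + 2*I*√7)*(2*b) = 2*b*(b + 2*I*√7))
F(3) - (-65 + ((2*(-4) + 6)*3)*(-91)) = 2*3*(3 + 2*I*√7) - (-65 + ((2*(-4) + 6)*3)*(-91)) = (18 + 12*I*√7) - (-65 + ((-8 + 6)*3)*(-91)) = (18 + 12*I*√7) - (-65 - 2*3*(-91)) = (18 + 12*I*√7) - (-65 - 6*(-91)) = (18 + 12*I*√7) - (-65 + 546) = (18 + 12*I*√7) - 1*481 = (18 + 12*I*√7) - 481 = -463 + 12*I*√7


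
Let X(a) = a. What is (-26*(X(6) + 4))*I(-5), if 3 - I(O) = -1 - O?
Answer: 260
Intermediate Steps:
I(O) = 4 + O (I(O) = 3 - (-1 - O) = 3 + (1 + O) = 4 + O)
(-26*(X(6) + 4))*I(-5) = (-26*(6 + 4))*(4 - 5) = -26*10*(-1) = -260*(-1) = 260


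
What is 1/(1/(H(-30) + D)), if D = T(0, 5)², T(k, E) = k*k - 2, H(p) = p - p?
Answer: 4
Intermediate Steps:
H(p) = 0
T(k, E) = -2 + k² (T(k, E) = k² - 2 = -2 + k²)
D = 4 (D = (-2 + 0²)² = (-2 + 0)² = (-2)² = 4)
1/(1/(H(-30) + D)) = 1/(1/(0 + 4)) = 1/(1/4) = 1/(¼) = 4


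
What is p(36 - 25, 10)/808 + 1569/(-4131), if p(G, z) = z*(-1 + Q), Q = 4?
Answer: -190637/556308 ≈ -0.34268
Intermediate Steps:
p(G, z) = 3*z (p(G, z) = z*(-1 + 4) = z*3 = 3*z)
p(36 - 25, 10)/808 + 1569/(-4131) = (3*10)/808 + 1569/(-4131) = 30*(1/808) + 1569*(-1/4131) = 15/404 - 523/1377 = -190637/556308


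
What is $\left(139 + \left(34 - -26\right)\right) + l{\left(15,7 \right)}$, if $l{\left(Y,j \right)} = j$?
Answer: $206$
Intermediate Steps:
$\left(139 + \left(34 - -26\right)\right) + l{\left(15,7 \right)} = \left(139 + \left(34 - -26\right)\right) + 7 = \left(139 + \left(34 + 26\right)\right) + 7 = \left(139 + 60\right) + 7 = 199 + 7 = 206$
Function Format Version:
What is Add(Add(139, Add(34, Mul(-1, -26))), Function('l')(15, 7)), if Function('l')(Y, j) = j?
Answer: 206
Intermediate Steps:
Add(Add(139, Add(34, Mul(-1, -26))), Function('l')(15, 7)) = Add(Add(139, Add(34, Mul(-1, -26))), 7) = Add(Add(139, Add(34, 26)), 7) = Add(Add(139, 60), 7) = Add(199, 7) = 206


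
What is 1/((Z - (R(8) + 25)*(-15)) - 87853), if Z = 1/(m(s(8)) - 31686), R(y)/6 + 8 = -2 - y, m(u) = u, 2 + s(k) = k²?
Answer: -31624/2817635153 ≈ -1.1224e-5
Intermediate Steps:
s(k) = -2 + k²
R(y) = -60 - 6*y (R(y) = -48 + 6*(-2 - y) = -48 + (-12 - 6*y) = -60 - 6*y)
Z = -1/31624 (Z = 1/((-2 + 8²) - 31686) = 1/((-2 + 64) - 31686) = 1/(62 - 31686) = 1/(-31624) = -1/31624 ≈ -3.1622e-5)
1/((Z - (R(8) + 25)*(-15)) - 87853) = 1/((-1/31624 - ((-60 - 6*8) + 25)*(-15)) - 87853) = 1/((-1/31624 - ((-60 - 48) + 25)*(-15)) - 87853) = 1/((-1/31624 - (-108 + 25)*(-15)) - 87853) = 1/((-1/31624 - (-83)*(-15)) - 87853) = 1/((-1/31624 - 1*1245) - 87853) = 1/((-1/31624 - 1245) - 87853) = 1/(-39371881/31624 - 87853) = 1/(-2817635153/31624) = -31624/2817635153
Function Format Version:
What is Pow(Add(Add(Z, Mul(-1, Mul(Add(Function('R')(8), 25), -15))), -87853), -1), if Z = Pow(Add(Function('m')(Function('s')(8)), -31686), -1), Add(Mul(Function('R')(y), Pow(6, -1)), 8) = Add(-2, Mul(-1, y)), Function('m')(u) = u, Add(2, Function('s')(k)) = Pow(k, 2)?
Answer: Rational(-31624, 2817635153) ≈ -1.1224e-5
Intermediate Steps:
Function('s')(k) = Add(-2, Pow(k, 2))
Function('R')(y) = Add(-60, Mul(-6, y)) (Function('R')(y) = Add(-48, Mul(6, Add(-2, Mul(-1, y)))) = Add(-48, Add(-12, Mul(-6, y))) = Add(-60, Mul(-6, y)))
Z = Rational(-1, 31624) (Z = Pow(Add(Add(-2, Pow(8, 2)), -31686), -1) = Pow(Add(Add(-2, 64), -31686), -1) = Pow(Add(62, -31686), -1) = Pow(-31624, -1) = Rational(-1, 31624) ≈ -3.1622e-5)
Pow(Add(Add(Z, Mul(-1, Mul(Add(Function('R')(8), 25), -15))), -87853), -1) = Pow(Add(Add(Rational(-1, 31624), Mul(-1, Mul(Add(Add(-60, Mul(-6, 8)), 25), -15))), -87853), -1) = Pow(Add(Add(Rational(-1, 31624), Mul(-1, Mul(Add(Add(-60, -48), 25), -15))), -87853), -1) = Pow(Add(Add(Rational(-1, 31624), Mul(-1, Mul(Add(-108, 25), -15))), -87853), -1) = Pow(Add(Add(Rational(-1, 31624), Mul(-1, Mul(-83, -15))), -87853), -1) = Pow(Add(Add(Rational(-1, 31624), Mul(-1, 1245)), -87853), -1) = Pow(Add(Add(Rational(-1, 31624), -1245), -87853), -1) = Pow(Add(Rational(-39371881, 31624), -87853), -1) = Pow(Rational(-2817635153, 31624), -1) = Rational(-31624, 2817635153)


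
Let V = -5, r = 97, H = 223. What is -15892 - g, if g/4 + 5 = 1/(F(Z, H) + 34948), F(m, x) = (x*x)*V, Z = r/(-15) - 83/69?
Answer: -3391798780/213697 ≈ -15872.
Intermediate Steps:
Z = -882/115 (Z = 97/(-15) - 83/69 = 97*(-1/15) - 83*1/69 = -97/15 - 83/69 = -882/115 ≈ -7.6696)
F(m, x) = -5*x² (F(m, x) = (x*x)*(-5) = x²*(-5) = -5*x²)
g = -4273944/213697 (g = -20 + 4/(-5*223² + 34948) = -20 + 4/(-5*49729 + 34948) = -20 + 4/(-248645 + 34948) = -20 + 4/(-213697) = -20 + 4*(-1/213697) = -20 - 4/213697 = -4273944/213697 ≈ -20.000)
-15892 - g = -15892 - 1*(-4273944/213697) = -15892 + 4273944/213697 = -3391798780/213697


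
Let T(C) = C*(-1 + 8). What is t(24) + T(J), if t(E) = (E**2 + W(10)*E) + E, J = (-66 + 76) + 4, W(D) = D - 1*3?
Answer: 866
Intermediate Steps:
W(D) = -3 + D (W(D) = D - 3 = -3 + D)
J = 14 (J = 10 + 4 = 14)
T(C) = 7*C (T(C) = C*7 = 7*C)
t(E) = E**2 + 8*E (t(E) = (E**2 + (-3 + 10)*E) + E = (E**2 + 7*E) + E = E**2 + 8*E)
t(24) + T(J) = 24*(8 + 24) + 7*14 = 24*32 + 98 = 768 + 98 = 866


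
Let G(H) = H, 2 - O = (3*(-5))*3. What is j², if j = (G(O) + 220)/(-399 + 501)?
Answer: 7921/1156 ≈ 6.8521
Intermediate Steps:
O = 47 (O = 2 - 3*(-5)*3 = 2 - (-15)*3 = 2 - 1*(-45) = 2 + 45 = 47)
j = 89/34 (j = (47 + 220)/(-399 + 501) = 267/102 = 267*(1/102) = 89/34 ≈ 2.6176)
j² = (89/34)² = 7921/1156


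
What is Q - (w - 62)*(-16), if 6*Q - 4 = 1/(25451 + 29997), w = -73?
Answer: -239461429/110896 ≈ -2159.3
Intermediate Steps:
Q = 73931/110896 (Q = ⅔ + 1/(6*(25451 + 29997)) = ⅔ + (⅙)/55448 = ⅔ + (⅙)*(1/55448) = ⅔ + 1/332688 = 73931/110896 ≈ 0.66667)
Q - (w - 62)*(-16) = 73931/110896 - (-73 - 62)*(-16) = 73931/110896 - (-135)*(-16) = 73931/110896 - 1*2160 = 73931/110896 - 2160 = -239461429/110896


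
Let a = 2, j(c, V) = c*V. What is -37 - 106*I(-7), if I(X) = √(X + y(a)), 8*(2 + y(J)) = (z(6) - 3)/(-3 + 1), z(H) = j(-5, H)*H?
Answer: -37 - 53*√39/2 ≈ -202.49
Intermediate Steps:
j(c, V) = V*c
z(H) = -5*H² (z(H) = (H*(-5))*H = (-5*H)*H = -5*H²)
y(J) = 151/16 (y(J) = -2 + ((-5*6² - 3)/(-3 + 1))/8 = -2 + ((-5*36 - 3)/(-2))/8 = -2 + ((-180 - 3)*(-½))/8 = -2 + (-183*(-½))/8 = -2 + (⅛)*(183/2) = -2 + 183/16 = 151/16)
I(X) = √(151/16 + X) (I(X) = √(X + 151/16) = √(151/16 + X))
-37 - 106*I(-7) = -37 - 53*√(151 + 16*(-7))/2 = -37 - 53*√(151 - 112)/2 = -37 - 53*√39/2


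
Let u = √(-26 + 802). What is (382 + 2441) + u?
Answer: 2823 + 2*√194 ≈ 2850.9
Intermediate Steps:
u = 2*√194 (u = √776 = 2*√194 ≈ 27.857)
(382 + 2441) + u = (382 + 2441) + 2*√194 = 2823 + 2*√194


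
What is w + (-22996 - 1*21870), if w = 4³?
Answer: -44802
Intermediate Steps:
w = 64
w + (-22996 - 1*21870) = 64 + (-22996 - 1*21870) = 64 + (-22996 - 21870) = 64 - 44866 = -44802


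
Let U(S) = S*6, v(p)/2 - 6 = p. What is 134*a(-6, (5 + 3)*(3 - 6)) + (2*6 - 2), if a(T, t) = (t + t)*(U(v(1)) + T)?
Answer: -501686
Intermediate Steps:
v(p) = 12 + 2*p
U(S) = 6*S
a(T, t) = 2*t*(84 + T) (a(T, t) = (t + t)*(6*(12 + 2*1) + T) = (2*t)*(6*(12 + 2) + T) = (2*t)*(6*14 + T) = (2*t)*(84 + T) = 2*t*(84 + T))
134*a(-6, (5 + 3)*(3 - 6)) + (2*6 - 2) = 134*(2*((5 + 3)*(3 - 6))*(84 - 6)) + (2*6 - 2) = 134*(2*(8*(-3))*78) + (12 - 2) = 134*(2*(-24)*78) + 10 = 134*(-3744) + 10 = -501696 + 10 = -501686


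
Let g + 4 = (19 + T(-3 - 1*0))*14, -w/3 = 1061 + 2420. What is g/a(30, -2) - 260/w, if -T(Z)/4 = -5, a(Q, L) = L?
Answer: -2829793/10443 ≈ -270.98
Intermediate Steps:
w = -10443 (w = -3*(1061 + 2420) = -3*3481 = -10443)
T(Z) = 20 (T(Z) = -4*(-5) = 20)
g = 542 (g = -4 + (19 + 20)*14 = -4 + 39*14 = -4 + 546 = 542)
g/a(30, -2) - 260/w = 542/(-2) - 260/(-10443) = 542*(-½) - 260*(-1/10443) = -271 + 260/10443 = -2829793/10443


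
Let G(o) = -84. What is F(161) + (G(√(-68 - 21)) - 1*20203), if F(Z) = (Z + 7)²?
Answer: 7937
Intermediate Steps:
F(Z) = (7 + Z)²
F(161) + (G(√(-68 - 21)) - 1*20203) = (7 + 161)² + (-84 - 1*20203) = 168² + (-84 - 20203) = 28224 - 20287 = 7937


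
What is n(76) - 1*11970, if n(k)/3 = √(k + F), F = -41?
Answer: -11970 + 3*√35 ≈ -11952.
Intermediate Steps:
n(k) = 3*√(-41 + k) (n(k) = 3*√(k - 41) = 3*√(-41 + k))
n(76) - 1*11970 = 3*√(-41 + 76) - 1*11970 = 3*√35 - 11970 = -11970 + 3*√35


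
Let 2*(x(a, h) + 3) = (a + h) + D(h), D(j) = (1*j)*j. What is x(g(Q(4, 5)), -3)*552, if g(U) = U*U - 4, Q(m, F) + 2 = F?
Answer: 1380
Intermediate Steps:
Q(m, F) = -2 + F
D(j) = j² (D(j) = j*j = j²)
g(U) = -4 + U² (g(U) = U² - 4 = -4 + U²)
x(a, h) = -3 + a/2 + h/2 + h²/2 (x(a, h) = -3 + ((a + h) + h²)/2 = -3 + (a + h + h²)/2 = -3 + (a/2 + h/2 + h²/2) = -3 + a/2 + h/2 + h²/2)
x(g(Q(4, 5)), -3)*552 = (-3 + (-4 + (-2 + 5)²)/2 + (½)*(-3) + (½)*(-3)²)*552 = (-3 + (-4 + 3²)/2 - 3/2 + (½)*9)*552 = (-3 + (-4 + 9)/2 - 3/2 + 9/2)*552 = (-3 + (½)*5 - 3/2 + 9/2)*552 = (-3 + 5/2 - 3/2 + 9/2)*552 = (5/2)*552 = 1380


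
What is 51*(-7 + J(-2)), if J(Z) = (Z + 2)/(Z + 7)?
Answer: -357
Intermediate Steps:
J(Z) = (2 + Z)/(7 + Z)
51*(-7 + J(-2)) = 51*(-7 + (2 - 2)/(7 - 2)) = 51*(-7 + 0/5) = 51*(-7 + (1/5)*0) = 51*(-7 + 0) = 51*(-7) = -357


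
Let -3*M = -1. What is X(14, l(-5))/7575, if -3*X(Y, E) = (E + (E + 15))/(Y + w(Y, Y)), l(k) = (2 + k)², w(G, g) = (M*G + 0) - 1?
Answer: -11/133825 ≈ -8.2197e-5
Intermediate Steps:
M = ⅓ (M = -⅓*(-1) = ⅓ ≈ 0.33333)
w(G, g) = -1 + G/3 (w(G, g) = (G/3 + 0) - 1 = G/3 - 1 = -1 + G/3)
X(Y, E) = -(15 + 2*E)/(3*(-1 + 4*Y/3)) (X(Y, E) = -(E + (E + 15))/(3*(Y + (-1 + Y/3))) = -(E + (15 + E))/(3*(-1 + 4*Y/3)) = -(15 + 2*E)/(3*(-1 + 4*Y/3)))
X(14, l(-5))/7575 = ((-15 - 2*(2 - 5)²)/(-3 + 4*14))/7575 = ((-15 - 2*(-3)²)/(-3 + 56))*(1/7575) = ((-15 - 2*9)/53)*(1/7575) = ((-15 - 18)/53)*(1/7575) = ((1/53)*(-33))*(1/7575) = -33/53*1/7575 = -11/133825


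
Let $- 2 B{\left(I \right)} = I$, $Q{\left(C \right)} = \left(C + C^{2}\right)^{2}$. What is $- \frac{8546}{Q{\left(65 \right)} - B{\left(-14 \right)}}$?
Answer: $- \frac{8546}{18404093} \approx -0.00046435$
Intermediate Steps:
$B{\left(I \right)} = - \frac{I}{2}$
$- \frac{8546}{Q{\left(65 \right)} - B{\left(-14 \right)}} = - \frac{8546}{65^{2} \left(1 + 65\right)^{2} - \left(- \frac{1}{2}\right) \left(-14\right)} = - \frac{8546}{4225 \cdot 66^{2} - 7} = - \frac{8546}{4225 \cdot 4356 - 7} = - \frac{8546}{18404100 - 7} = - \frac{8546}{18404093}$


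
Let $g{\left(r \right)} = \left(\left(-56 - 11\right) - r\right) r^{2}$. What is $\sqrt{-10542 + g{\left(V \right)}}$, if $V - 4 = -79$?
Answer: $\sqrt{34458} \approx 185.63$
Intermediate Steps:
$V = -75$ ($V = 4 - 79 = -75$)
$g{\left(r \right)} = r^{2} \left(-67 - r\right)$ ($g{\left(r \right)} = \left(\left(-56 - 11\right) - r\right) r^{2} = \left(-67 - r\right) r^{2} = r^{2} \left(-67 - r\right)$)
$\sqrt{-10542 + g{\left(V \right)}} = \sqrt{-10542 + \left(-75\right)^{2} \left(-67 - -75\right)} = \sqrt{-10542 + 5625 \left(-67 + 75\right)} = \sqrt{-10542 + 5625 \cdot 8} = \sqrt{-10542 + 45000} = \sqrt{34458}$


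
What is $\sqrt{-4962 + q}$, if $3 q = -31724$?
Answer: $\frac{i \sqrt{139830}}{3} \approx 124.65 i$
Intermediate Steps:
$q = - \frac{31724}{3}$ ($q = \frac{1}{3} \left(-31724\right) = - \frac{31724}{3} \approx -10575.0$)
$\sqrt{-4962 + q} = \sqrt{-4962 - \frac{31724}{3}} = \sqrt{- \frac{46610}{3}} = \frac{i \sqrt{139830}}{3}$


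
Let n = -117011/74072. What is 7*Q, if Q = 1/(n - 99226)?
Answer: -518504/7349985283 ≈ -7.0545e-5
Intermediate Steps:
n = -117011/74072 (n = -117011*1/74072 = -117011/74072 ≈ -1.5797)
Q = -74072/7349985283 (Q = 1/(-117011/74072 - 99226) = 1/(-7349985283/74072) = -74072/7349985283 ≈ -1.0078e-5)
7*Q = 7*(-74072/7349985283) = -518504/7349985283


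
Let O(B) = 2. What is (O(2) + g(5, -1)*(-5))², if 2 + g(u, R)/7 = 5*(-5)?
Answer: 896809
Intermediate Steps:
g(u, R) = -189 (g(u, R) = -14 + 7*(5*(-5)) = -14 + 7*(-25) = -14 - 175 = -189)
(O(2) + g(5, -1)*(-5))² = (2 - 189*(-5))² = (2 + 945)² = 947² = 896809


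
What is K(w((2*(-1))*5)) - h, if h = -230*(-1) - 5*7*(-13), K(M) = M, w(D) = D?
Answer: -695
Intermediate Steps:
h = 685 (h = 230 - 35*(-13) = 230 + 455 = 685)
K(w((2*(-1))*5)) - h = (2*(-1))*5 - 1*685 = -2*5 - 685 = -10 - 685 = -695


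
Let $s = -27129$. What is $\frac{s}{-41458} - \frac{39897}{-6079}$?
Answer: $\frac{1818967017}{252023182} \approx 7.2175$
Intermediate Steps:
$\frac{s}{-41458} - \frac{39897}{-6079} = - \frac{27129}{-41458} - \frac{39897}{-6079} = \left(-27129\right) \left(- \frac{1}{41458}\right) - - \frac{39897}{6079} = \frac{27129}{41458} + \frac{39897}{6079} = \frac{1818967017}{252023182}$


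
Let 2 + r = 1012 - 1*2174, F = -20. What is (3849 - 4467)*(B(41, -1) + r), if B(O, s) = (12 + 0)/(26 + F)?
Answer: 718116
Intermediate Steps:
B(O, s) = 2 (B(O, s) = (12 + 0)/(26 - 20) = 12/6 = 12*(⅙) = 2)
r = -1164 (r = -2 + (1012 - 1*2174) = -2 + (1012 - 2174) = -2 - 1162 = -1164)
(3849 - 4467)*(B(41, -1) + r) = (3849 - 4467)*(2 - 1164) = -618*(-1162) = 718116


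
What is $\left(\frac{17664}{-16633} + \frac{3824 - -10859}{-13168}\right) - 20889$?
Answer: $- \frac{4575655454707}{219023344} \approx -20891.0$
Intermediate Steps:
$\left(\frac{17664}{-16633} + \frac{3824 - -10859}{-13168}\right) - 20889 = \left(17664 \left(- \frac{1}{16633}\right) + \left(3824 + 10859\right) \left(- \frac{1}{13168}\right)\right) - 20889 = \left(- \frac{17664}{16633} + 14683 \left(- \frac{1}{13168}\right)\right) - 20889 = \left(- \frac{17664}{16633} - \frac{14683}{13168}\right) - 20889 = - \frac{476821891}{219023344} - 20889 = - \frac{4575655454707}{219023344}$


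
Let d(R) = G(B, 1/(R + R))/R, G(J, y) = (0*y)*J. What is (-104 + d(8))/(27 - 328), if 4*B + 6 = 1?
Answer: 104/301 ≈ 0.34551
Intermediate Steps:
B = -5/4 (B = -3/2 + (¼)*1 = -3/2 + ¼ = -5/4 ≈ -1.2500)
G(J, y) = 0 (G(J, y) = 0*J = 0)
d(R) = 0 (d(R) = 0/R = 0)
(-104 + d(8))/(27 - 328) = (-104 + 0)/(27 - 328) = -104/(-301) = -104*(-1/301) = 104/301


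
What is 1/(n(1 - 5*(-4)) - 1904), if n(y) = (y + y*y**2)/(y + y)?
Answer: -1/1683 ≈ -0.00059418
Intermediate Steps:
n(y) = (y + y**3)/(2*y) (n(y) = (y + y**3)/((2*y)) = (y + y**3)*(1/(2*y)) = (y + y**3)/(2*y))
1/(n(1 - 5*(-4)) - 1904) = 1/((1/2 + (1 - 5*(-4))**2/2) - 1904) = 1/((1/2 + (1 + 20)**2/2) - 1904) = 1/((1/2 + (1/2)*21**2) - 1904) = 1/((1/2 + (1/2)*441) - 1904) = 1/((1/2 + 441/2) - 1904) = 1/(221 - 1904) = 1/(-1683) = -1/1683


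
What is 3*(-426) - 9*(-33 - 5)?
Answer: -936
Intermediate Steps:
3*(-426) - 9*(-33 - 5) = -1278 - 9*(-38) = -1278 + 342 = -936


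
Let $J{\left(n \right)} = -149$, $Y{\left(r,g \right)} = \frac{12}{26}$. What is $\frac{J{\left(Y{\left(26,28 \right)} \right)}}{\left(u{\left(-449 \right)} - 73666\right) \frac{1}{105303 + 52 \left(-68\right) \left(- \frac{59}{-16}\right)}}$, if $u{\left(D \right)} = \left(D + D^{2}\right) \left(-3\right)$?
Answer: $\frac{361772}{17819} \approx 20.303$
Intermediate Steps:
$Y{\left(r,g \right)} = \frac{6}{13}$ ($Y{\left(r,g \right)} = 12 \cdot \frac{1}{26} = \frac{6}{13}$)
$u{\left(D \right)} = - 3 D - 3 D^{2}$
$\frac{J{\left(Y{\left(26,28 \right)} \right)}}{\left(u{\left(-449 \right)} - 73666\right) \frac{1}{105303 + 52 \left(-68\right) \left(- \frac{59}{-16}\right)}} = - \frac{149}{\left(\left(-3\right) \left(-449\right) \left(1 - 449\right) - 73666\right) \frac{1}{105303 + 52 \left(-68\right) \left(- \frac{59}{-16}\right)}} = - \frac{149}{\left(\left(-3\right) \left(-449\right) \left(-448\right) - 73666\right) \frac{1}{105303 - 3536 \left(\left(-59\right) \left(- \frac{1}{16}\right)\right)}} = - \frac{149}{\left(-603456 - 73666\right) \frac{1}{105303 - 13039}} = - \frac{149}{\left(-677122\right) \frac{1}{105303 - 13039}} = - \frac{149}{\left(-677122\right) \frac{1}{92264}} = - \frac{149}{- \frac{17819}{2428}} = \left(-149\right) \left(- \frac{2428}{17819}\right) = \frac{361772}{17819}$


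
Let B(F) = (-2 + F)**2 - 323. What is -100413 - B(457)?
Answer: -307115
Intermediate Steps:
B(F) = -323 + (-2 + F)**2
-100413 - B(457) = -100413 - (-323 + (-2 + 457)**2) = -100413 - (-323 + 455**2) = -100413 - (-323 + 207025) = -100413 - 1*206702 = -100413 - 206702 = -307115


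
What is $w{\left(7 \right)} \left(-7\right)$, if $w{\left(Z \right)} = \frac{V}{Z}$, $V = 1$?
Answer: $-1$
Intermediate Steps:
$w{\left(Z \right)} = \frac{1}{Z}$ ($w{\left(Z \right)} = 1 \frac{1}{Z} = \frac{1}{Z}$)
$w{\left(7 \right)} \left(-7\right) = \frac{1}{7} \left(-7\right) = -1$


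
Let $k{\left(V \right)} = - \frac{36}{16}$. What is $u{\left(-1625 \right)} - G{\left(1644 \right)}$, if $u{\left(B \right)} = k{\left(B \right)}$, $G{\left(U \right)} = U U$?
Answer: $- \frac{10810953}{4} \approx -2.7027 \cdot 10^{6}$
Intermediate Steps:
$k{\left(V \right)} = - \frac{9}{4}$ ($k{\left(V \right)} = \left(-36\right) \frac{1}{16} = - \frac{9}{4}$)
$G{\left(U \right)} = U^{2}$
$u{\left(B \right)} = - \frac{9}{4}$
$u{\left(-1625 \right)} - G{\left(1644 \right)} = - \frac{9}{4} - 1644^{2} = - \frac{9}{4} - 2702736 = - \frac{10810953}{4}$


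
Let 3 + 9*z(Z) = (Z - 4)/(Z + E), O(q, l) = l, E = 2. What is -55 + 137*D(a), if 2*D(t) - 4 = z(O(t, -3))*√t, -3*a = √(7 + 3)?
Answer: 219 + 274*I*√3*10^(¼)/27 ≈ 219.0 + 31.257*I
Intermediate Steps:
z(Z) = -⅓ + (-4 + Z)/(9*(2 + Z)) (z(Z) = -⅓ + ((Z - 4)/(Z + 2))/9 = -⅓ + ((-4 + Z)/(2 + Z))/9 = -⅓ + (-4 + Z)/(9*(2 + Z)))
a = -√10/3 (a = -√(7 + 3)/3 = -√10/3 ≈ -1.0541)
D(t) = 2 + 2*√t/9 (D(t) = 2 + ((2*(-5 - 1*(-3))/(9*(2 - 3)))*√t)/2 = 2 + (((2/9)*(-5 + 3)/(-1))*√t)/2 = 2 + (((2/9)*(-1)*(-2))*√t)/2 = 2 + (4*√t/9)/2 = 2 + 2*√t/9)
-55 + 137*D(a) = -55 + 137*(2 + 2*√(-√10/3)/9) = -55 + 137*(2 + 2*(I*(√3*10^(¼))/3)/9) = -55 + 137*(2 + 2*I*√3*10^(¼)/27) = -55 + (274 + 274*I*√3*10^(¼)/27) = 219 + 274*I*√3*10^(¼)/27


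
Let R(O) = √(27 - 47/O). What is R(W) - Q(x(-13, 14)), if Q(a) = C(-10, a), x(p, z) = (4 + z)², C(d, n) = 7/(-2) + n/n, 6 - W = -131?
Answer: 5/2 + 2*√125081/137 ≈ 7.6630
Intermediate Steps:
W = 137 (W = 6 - 1*(-131) = 6 + 131 = 137)
C(d, n) = -5/2 (C(d, n) = 7*(-½) + 1 = -7/2 + 1 = -5/2)
Q(a) = -5/2
R(W) - Q(x(-13, 14)) = √(27 - 47/137) - 1*(-5/2) = √(27 - 47*1/137) + 5/2 = √(27 - 47/137) + 5/2 = √(3652/137) + 5/2 = 2*√125081/137 + 5/2 = 5/2 + 2*√125081/137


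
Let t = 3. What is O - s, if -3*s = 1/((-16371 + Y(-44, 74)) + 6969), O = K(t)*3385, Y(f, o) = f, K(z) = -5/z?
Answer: -159873551/28338 ≈ -5641.7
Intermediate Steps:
O = -16925/3 (O = -5/3*3385 = -16925/3 ≈ -5641.7)
s = 1/28338 (s = -1/(3*((-16371 - 44) + 6969)) = -1/(3*(-16415 + 6969)) = -1/3/(-9446) = -1/3*(-1/9446) = 1/28338 ≈ 3.5288e-5)
O - s = -16925/3 - 1*1/28338 = -16925/3 - 1/28338 = -159873551/28338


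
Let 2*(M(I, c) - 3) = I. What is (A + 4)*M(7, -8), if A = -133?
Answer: -1677/2 ≈ -838.50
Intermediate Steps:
M(I, c) = 3 + I/2
(A + 4)*M(7, -8) = (-133 + 4)*(3 + (½)*7) = -129*(3 + 7/2) = -129*13/2 = -1677/2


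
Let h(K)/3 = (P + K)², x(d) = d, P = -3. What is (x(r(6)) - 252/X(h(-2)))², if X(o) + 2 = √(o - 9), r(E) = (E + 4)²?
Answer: 9158920/961 - 717696*√66/961 ≈ 3463.4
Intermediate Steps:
r(E) = (4 + E)²
h(K) = 3*(-3 + K)²
X(o) = -2 + √(-9 + o) (X(o) = -2 + √(o - 9) = -2 + √(-9 + o))
(x(r(6)) - 252/X(h(-2)))² = ((4 + 6)² - 252/(-2 + √(-9 + 3*(-3 - 2)²)))² = (10² - 252/(-2 + √(-9 + 3*(-5)²)))² = (100 - 252/(-2 + √(-9 + 3*25)))² = (100 - 252/(-2 + √(-9 + 75)))² = (100 - 252/(-2 + √66))²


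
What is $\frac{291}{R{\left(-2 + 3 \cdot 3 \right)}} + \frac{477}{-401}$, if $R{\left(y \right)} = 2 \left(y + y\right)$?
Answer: $\frac{103335}{11228} \approx 9.2033$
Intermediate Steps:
$R{\left(y \right)} = 4 y$ ($R{\left(y \right)} = 2 \cdot 2 y = 4 y$)
$\frac{291}{R{\left(-2 + 3 \cdot 3 \right)}} + \frac{477}{-401} = \frac{291}{4 \left(-2 + 3 \cdot 3\right)} + \frac{477}{-401} = \frac{291}{4 \left(-2 + 9\right)} + 477 \left(- \frac{1}{401}\right) = \frac{291}{4 \cdot 7} - \frac{477}{401} = \frac{291}{28} - \frac{477}{401} = \frac{103335}{11228}$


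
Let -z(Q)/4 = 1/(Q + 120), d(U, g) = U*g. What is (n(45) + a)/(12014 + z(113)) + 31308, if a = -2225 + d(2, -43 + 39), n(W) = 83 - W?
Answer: 87638658029/2799258 ≈ 31308.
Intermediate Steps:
z(Q) = -4/(120 + Q) (z(Q) = -4/(Q + 120) = -4/(120 + Q))
a = -2233 (a = -2225 + 2*(-43 + 39) = -2225 + 2*(-4) = -2225 - 8 = -2233)
(n(45) + a)/(12014 + z(113)) + 31308 = ((83 - 1*45) - 2233)/(12014 - 4/(120 + 113)) + 31308 = ((83 - 45) - 2233)/(12014 - 4/233) + 31308 = (38 - 2233)/(12014 - 4*1/233) + 31308 = -2195/(12014 - 4/233) + 31308 = -2195/2799258/233 + 31308 = -2195*233/2799258 + 31308 = -511435/2799258 + 31308 = 87638658029/2799258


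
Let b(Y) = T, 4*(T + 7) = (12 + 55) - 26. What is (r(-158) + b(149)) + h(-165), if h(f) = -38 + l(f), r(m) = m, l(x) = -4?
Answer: -787/4 ≈ -196.75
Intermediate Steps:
h(f) = -42 (h(f) = -38 - 4 = -42)
T = 13/4 (T = -7 + ((12 + 55) - 26)/4 = -7 + (67 - 26)/4 = -7 + (¼)*41 = -7 + 41/4 = 13/4 ≈ 3.2500)
b(Y) = 13/4
(r(-158) + b(149)) + h(-165) = (-158 + 13/4) - 42 = -619/4 - 42 = -787/4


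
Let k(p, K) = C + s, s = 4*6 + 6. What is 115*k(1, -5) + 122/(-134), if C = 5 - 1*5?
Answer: 231089/67 ≈ 3449.1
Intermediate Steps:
s = 30 (s = 24 + 6 = 30)
C = 0 (C = 5 - 5 = 0)
k(p, K) = 30 (k(p, K) = 0 + 30 = 30)
115*k(1, -5) + 122/(-134) = 115*30 + 122/(-134) = 3450 + 122*(-1/134) = 3450 - 61/67 = 231089/67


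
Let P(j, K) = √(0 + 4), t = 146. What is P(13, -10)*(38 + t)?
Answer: 368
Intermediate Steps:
P(j, K) = 2 (P(j, K) = √4 = 2)
P(13, -10)*(38 + t) = 2*(38 + 146) = 2*184 = 368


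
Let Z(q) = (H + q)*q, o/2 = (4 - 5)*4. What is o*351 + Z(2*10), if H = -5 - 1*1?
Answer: -2528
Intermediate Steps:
o = -8 (o = 2*((4 - 5)*4) = 2*(-1*4) = 2*(-4) = -8)
H = -6 (H = -5 - 1 = -6)
Z(q) = q*(-6 + q) (Z(q) = (-6 + q)*q = q*(-6 + q))
o*351 + Z(2*10) = -8*351 + (2*10)*(-6 + 2*10) = -2808 + 20*(-6 + 20) = -2808 + 20*14 = -2808 + 280 = -2528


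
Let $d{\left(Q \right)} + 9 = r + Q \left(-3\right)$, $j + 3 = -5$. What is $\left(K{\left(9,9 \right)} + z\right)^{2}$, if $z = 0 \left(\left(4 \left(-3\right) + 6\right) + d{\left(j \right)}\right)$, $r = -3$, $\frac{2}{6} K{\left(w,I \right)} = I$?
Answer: $729$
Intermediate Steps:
$j = -8$ ($j = -3 - 5 = -8$)
$K{\left(w,I \right)} = 3 I$
$d{\left(Q \right)} = -12 - 3 Q$ ($d{\left(Q \right)} = -9 + \left(-3 + Q \left(-3\right)\right) = -9 - \left(3 + 3 Q\right) = -12 - 3 Q$)
$z = 0$ ($z = 0 \left(\left(4 \left(-3\right) + 6\right) - -12\right) = 0 \left(\left(-12 + 6\right) + \left(-12 + 24\right)\right) = 0 \left(-6 + 12\right) = 0 \cdot 6 = 0$)
$\left(K{\left(9,9 \right)} + z\right)^{2} = \left(3 \cdot 9 + 0\right)^{2} = \left(27 + 0\right)^{2} = 27^{2} = 729$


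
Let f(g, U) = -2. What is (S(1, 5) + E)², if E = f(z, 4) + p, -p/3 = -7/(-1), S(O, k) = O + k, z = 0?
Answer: 289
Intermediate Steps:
p = -21 (p = -(-21)/(-1) = -(-21)*(-1) = -3*7 = -21)
E = -23 (E = -2 - 21 = -23)
(S(1, 5) + E)² = ((1 + 5) - 23)² = (6 - 23)² = (-17)² = 289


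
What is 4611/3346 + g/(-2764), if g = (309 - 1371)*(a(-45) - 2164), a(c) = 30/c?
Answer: -1919823573/2312086 ≈ -830.34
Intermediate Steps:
g = 2298876 (g = (309 - 1371)*(30/(-45) - 2164) = -1062*(30*(-1/45) - 2164) = -1062*(-⅔ - 2164) = -1062*(-6494/3) = 2298876)
4611/3346 + g/(-2764) = 4611/3346 + 2298876/(-2764) = 4611*(1/3346) + 2298876*(-1/2764) = 4611/3346 - 574719/691 = -1919823573/2312086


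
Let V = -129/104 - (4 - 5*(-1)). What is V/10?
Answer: -213/208 ≈ -1.0240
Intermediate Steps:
V = -1065/104 (V = -129*1/104 - (4 + 5) = -129/104 - 1*9 = -129/104 - 9 = -1065/104 ≈ -10.240)
V/10 = -1065/104/10 = -1065/104*⅒ = -213/208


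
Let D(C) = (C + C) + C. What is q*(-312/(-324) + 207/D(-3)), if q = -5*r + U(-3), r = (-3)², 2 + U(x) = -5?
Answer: 30940/27 ≈ 1145.9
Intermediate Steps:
U(x) = -7 (U(x) = -2 - 5 = -7)
r = 9
D(C) = 3*C (D(C) = 2*C + C = 3*C)
q = -52 (q = -5*9 - 7 = -45 - 7 = -52)
q*(-312/(-324) + 207/D(-3)) = -52*(-312/(-324) + 207/((3*(-3)))) = -52*(-312*(-1/324) + 207/(-9)) = -52*(26/27 + 207*(-⅑)) = -52*(26/27 - 23) = -52*(-595/27) = 30940/27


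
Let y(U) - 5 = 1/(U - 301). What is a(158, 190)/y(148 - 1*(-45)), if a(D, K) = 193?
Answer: 20844/539 ≈ 38.672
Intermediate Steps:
y(U) = 5 + 1/(-301 + U) (y(U) = 5 + 1/(U - 301) = 5 + 1/(-301 + U))
a(158, 190)/y(148 - 1*(-45)) = 193/(((-1504 + 5*(148 - 1*(-45)))/(-301 + (148 - 1*(-45))))) = 193/(((-1504 + 5*(148 + 45))/(-301 + (148 + 45)))) = 193/(((-1504 + 5*193)/(-301 + 193))) = 193/(((-1504 + 965)/(-108))) = 193/((-1/108*(-539))) = 193/(539/108) = 193*(108/539) = 20844/539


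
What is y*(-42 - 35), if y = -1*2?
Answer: 154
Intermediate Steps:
y = -2
y*(-42 - 35) = -2*(-42 - 35) = -2*(-77) = 154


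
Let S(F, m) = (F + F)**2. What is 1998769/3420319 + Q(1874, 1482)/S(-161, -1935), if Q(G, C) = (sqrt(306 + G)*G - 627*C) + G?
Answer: -105877080588/12665441257 + 937*sqrt(545)/25921 ≈ -7.5156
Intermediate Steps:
Q(G, C) = G - 627*C + G*sqrt(306 + G) (Q(G, C) = (G*sqrt(306 + G) - 627*C) + G = (-627*C + G*sqrt(306 + G)) + G = G - 627*C + G*sqrt(306 + G))
S(F, m) = 4*F**2 (S(F, m) = (2*F)**2 = 4*F**2)
1998769/3420319 + Q(1874, 1482)/S(-161, -1935) = 1998769/3420319 + (1874 - 627*1482 + 1874*sqrt(306 + 1874))/((4*(-161)**2)) = 1998769*(1/3420319) + (1874 - 929214 + 1874*sqrt(2180))/((4*25921)) = 1998769/3420319 + (1874 - 929214 + 1874*(2*sqrt(545)))/103684 = 1998769/3420319 + (1874 - 929214 + 3748*sqrt(545))*(1/103684) = 1998769/3420319 + (-927340 + 3748*sqrt(545))*(1/103684) = 1998769/3420319 + (-231835/25921 + 937*sqrt(545)/25921) = -105877080588/12665441257 + 937*sqrt(545)/25921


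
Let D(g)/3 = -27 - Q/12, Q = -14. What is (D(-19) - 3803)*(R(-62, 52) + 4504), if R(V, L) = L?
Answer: -17679558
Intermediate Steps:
D(g) = -155/2 (D(g) = 3*(-27 - (-14)/12) = 3*(-27 - 1*(-7/6)) = 3*(-27 + 7/6) = 3*(-155/6) = -155/2)
(D(-19) - 3803)*(R(-62, 52) + 4504) = (-155/2 - 3803)*(52 + 4504) = -7761/2*4556 = -17679558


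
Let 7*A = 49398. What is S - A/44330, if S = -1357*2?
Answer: -421115369/155155 ≈ -2714.2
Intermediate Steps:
A = 49398/7 (A = (⅐)*49398 = 49398/7 ≈ 7056.9)
S = -2714
S - A/44330 = -2714 - 49398/(7*44330) = -2714 - 1*24699/155155 = -2714 - 24699/155155 = -421115369/155155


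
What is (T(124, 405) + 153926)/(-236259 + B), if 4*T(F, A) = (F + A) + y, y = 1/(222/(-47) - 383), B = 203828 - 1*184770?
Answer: -2807403478/3958053823 ≈ -0.70929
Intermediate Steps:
B = 19058 (B = 203828 - 184770 = 19058)
y = -47/18223 (y = 1/(222*(-1/47) - 383) = 1/(-222/47 - 383) = 1/(-18223/47) = -47/18223 ≈ -0.0025792)
T(F, A) = -47/72892 + A/4 + F/4 (T(F, A) = ((F + A) - 47/18223)/4 = ((A + F) - 47/18223)/4 = (-47/18223 + A + F)/4 = -47/72892 + A/4 + F/4)
(T(124, 405) + 153926)/(-236259 + B) = ((-47/72892 + (¼)*405 + (¼)*124) + 153926)/(-236259 + 19058) = ((-47/72892 + 405/4 + 31) + 153926)/(-217201) = (2409980/18223 + 153926)*(-1/217201) = (2807403478/18223)*(-1/217201) = -2807403478/3958053823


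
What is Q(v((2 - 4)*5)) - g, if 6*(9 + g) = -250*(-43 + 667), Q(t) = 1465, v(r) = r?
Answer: 27474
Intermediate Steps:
g = -26009 (g = -9 + (-250*(-43 + 667))/6 = -9 + (-250*624)/6 = -9 + (1/6)*(-156000) = -9 - 26000 = -26009)
Q(v((2 - 4)*5)) - g = 1465 - 1*(-26009) = 1465 + 26009 = 27474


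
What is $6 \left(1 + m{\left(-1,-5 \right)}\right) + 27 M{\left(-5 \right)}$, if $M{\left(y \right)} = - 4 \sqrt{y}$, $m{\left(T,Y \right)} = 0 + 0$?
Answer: $6 - 108 i \sqrt{5} \approx 6.0 - 241.5 i$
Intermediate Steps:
$m{\left(T,Y \right)} = 0$
$6 \left(1 + m{\left(-1,-5 \right)}\right) + 27 M{\left(-5 \right)} = 6 \left(1 + 0\right) + 27 \left(- 4 \sqrt{-5}\right) = 6 \cdot 1 + 27 \left(- 4 i \sqrt{5}\right) = 6 + 27 \left(- 4 i \sqrt{5}\right) = 6 - 108 i \sqrt{5}$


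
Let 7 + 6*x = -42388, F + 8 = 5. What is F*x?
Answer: 42395/2 ≈ 21198.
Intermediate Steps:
F = -3 (F = -8 + 5 = -3)
x = -42395/6 (x = -7/6 + (⅙)*(-42388) = -7/6 - 21194/3 = -42395/6 ≈ -7065.8)
F*x = -3*(-42395/6) = 42395/2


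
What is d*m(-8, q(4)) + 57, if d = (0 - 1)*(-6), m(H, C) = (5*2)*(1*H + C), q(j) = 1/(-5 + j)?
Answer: -483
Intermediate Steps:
m(H, C) = 10*C + 10*H (m(H, C) = 10*(H + C) = 10*(C + H) = 10*C + 10*H)
d = 6 (d = -1*(-6) = 6)
d*m(-8, q(4)) + 57 = 6*(10/(-5 + 4) + 10*(-8)) + 57 = 6*(10/(-1) - 80) + 57 = 6*(10*(-1) - 80) + 57 = 6*(-10 - 80) + 57 = 6*(-90) + 57 = -540 + 57 = -483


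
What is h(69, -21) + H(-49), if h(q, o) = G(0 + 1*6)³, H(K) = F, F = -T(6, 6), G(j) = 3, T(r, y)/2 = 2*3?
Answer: 15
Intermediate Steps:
T(r, y) = 12 (T(r, y) = 2*(2*3) = 2*6 = 12)
F = -12 (F = -1*12 = -12)
H(K) = -12
h(q, o) = 27 (h(q, o) = 3³ = 27)
h(69, -21) + H(-49) = 27 - 12 = 15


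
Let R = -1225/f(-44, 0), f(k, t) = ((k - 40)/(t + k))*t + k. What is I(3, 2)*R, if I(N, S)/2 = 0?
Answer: 0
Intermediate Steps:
I(N, S) = 0 (I(N, S) = 2*0 = 0)
f(k, t) = k + t*(-40 + k)/(k + t) (f(k, t) = ((-40 + k)/(k + t))*t + k = t*(-40 + k)/(k + t) + k = k + t*(-40 + k)/(k + t))
R = 1225/44 (R = -1225*(-44 + 0)/((-44)² - 40*0 + 2*(-44)*0) = -1225*(-44/(1936 + 0 + 0)) = -1225/((-1/44*1936)) = -1225/(-44) = -1225*(-1/44) = 1225/44 ≈ 27.841)
I(3, 2)*R = 0*(1225/44) = 0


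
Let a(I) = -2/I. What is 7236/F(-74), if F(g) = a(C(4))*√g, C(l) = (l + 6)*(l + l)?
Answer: 144720*I*√74/37 ≈ 33647.0*I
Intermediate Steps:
C(l) = 2*l*(6 + l) (C(l) = (6 + l)*(2*l) = 2*l*(6 + l))
F(g) = -√g/40 (F(g) = (-2*1/(8*(6 + 4)))*√g = (-2/(2*4*10))*√g = (-2/80)*√g = (-2*1/80)*√g = -√g/40)
7236/F(-74) = 7236/((-I*√74/40)) = 7236*(20*I*√74/37) = 144720*I*√74/37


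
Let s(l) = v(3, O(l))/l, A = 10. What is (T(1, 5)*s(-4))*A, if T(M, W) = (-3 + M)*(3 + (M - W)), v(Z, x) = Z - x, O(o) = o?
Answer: -35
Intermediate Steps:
s(l) = (3 - l)/l
T(M, W) = (-3 + M)*(3 + M - W)
(T(1, 5)*s(-4))*A = ((-9 + 1² + 3*5 - 1*1*5)*((3 - 1*(-4))/(-4)))*10 = ((-9 + 1 + 15 - 5)*(-(3 + 4)/4))*10 = (2*(-¼*7))*10 = (2*(-7/4))*10 = -7/2*10 = -35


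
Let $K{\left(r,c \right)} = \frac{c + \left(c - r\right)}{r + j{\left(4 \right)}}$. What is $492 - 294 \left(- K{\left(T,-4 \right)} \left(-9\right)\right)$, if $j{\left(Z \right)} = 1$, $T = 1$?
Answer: $12399$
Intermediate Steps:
$K{\left(r,c \right)} = \frac{- r + 2 c}{1 + r}$ ($K{\left(r,c \right)} = \frac{c + \left(c - r\right)}{r + 1} = \frac{- r + 2 c}{1 + r}$)
$492 - 294 \left(- K{\left(T,-4 \right)} \left(-9\right)\right) = 492 - 294 \left(- \frac{\left(-1\right) 1 + 2 \left(-4\right)}{1 + 1} \left(-9\right)\right) = 492 - 294 \left(- \frac{-1 - 8}{2} \left(-9\right)\right) = 492 - 294 \left(- \frac{1}{2} \left(-9\right) \left(-9\right)\right) = 492 - 294 \left(- \frac{\left(-9\right) \left(-9\right)}{2}\right) = 492 - 294 \left(\left(-1\right) \frac{81}{2}\right) = 492 - -11907 = 492 + 11907 = 12399$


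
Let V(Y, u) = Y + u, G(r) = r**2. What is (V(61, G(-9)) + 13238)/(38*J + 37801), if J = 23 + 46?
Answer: 13380/40423 ≈ 0.33100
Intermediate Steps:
J = 69
(V(61, G(-9)) + 13238)/(38*J + 37801) = ((61 + (-9)**2) + 13238)/(38*69 + 37801) = ((61 + 81) + 13238)/(2622 + 37801) = (142 + 13238)/40423 = 13380*(1/40423) = 13380/40423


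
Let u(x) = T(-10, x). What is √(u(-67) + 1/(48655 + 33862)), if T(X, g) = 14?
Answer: √95326856563/82517 ≈ 3.7417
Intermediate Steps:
u(x) = 14
√(u(-67) + 1/(48655 + 33862)) = √(14 + 1/(48655 + 33862)) = √(14 + 1/82517) = √(1155239/82517) = √95326856563/82517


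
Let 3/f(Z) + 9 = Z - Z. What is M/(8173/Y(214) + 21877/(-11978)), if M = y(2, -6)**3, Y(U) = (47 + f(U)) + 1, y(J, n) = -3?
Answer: -4204278/26414561 ≈ -0.15917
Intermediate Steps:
f(Z) = -1/3 (f(Z) = 3/(-9 + (Z - Z)) = 3/(-9 + 0) = 3/(-9) = 3*(-1/9) = -1/3)
Y(U) = 143/3 (Y(U) = (47 - 1/3) + 1 = 140/3 + 1 = 143/3)
M = -27 (M = (-3)**3 = -27)
M/(8173/Y(214) + 21877/(-11978)) = -27/(8173/(143/3) + 21877/(-11978)) = -27/(8173*(3/143) + 21877*(-1/11978)) = -27/(2229/13 - 21877/11978) = -27/26414561/155714 = -27*155714/26414561 = -4204278/26414561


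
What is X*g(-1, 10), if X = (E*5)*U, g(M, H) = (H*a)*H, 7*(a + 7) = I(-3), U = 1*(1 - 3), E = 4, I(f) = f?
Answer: 208000/7 ≈ 29714.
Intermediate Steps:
U = -2 (U = 1*(-2) = -2)
a = -52/7 (a = -7 + (⅐)*(-3) = -7 - 3/7 = -52/7 ≈ -7.4286)
g(M, H) = -52*H²/7 (g(M, H) = (H*(-52/7))*H = (-52*H/7)*H = -52*H²/7)
X = -40 (X = (4*5)*(-2) = 20*(-2) = -40)
X*g(-1, 10) = -(-2080)*10²/7 = -(-2080)*100/7 = -40*(-5200/7) = 208000/7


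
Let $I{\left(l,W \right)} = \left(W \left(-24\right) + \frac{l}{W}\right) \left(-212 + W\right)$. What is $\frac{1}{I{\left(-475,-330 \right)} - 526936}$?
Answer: $- \frac{33}{159071753} \approx -2.0745 \cdot 10^{-7}$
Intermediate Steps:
$I{\left(l,W \right)} = \left(-212 + W\right) \left(- 24 W + \frac{l}{W}\right)$ ($I{\left(l,W \right)} = \left(- 24 W + \frac{l}{W}\right) \left(-212 + W\right) = \left(-212 + W\right) \left(- 24 W + \frac{l}{W}\right)$)
$\frac{1}{I{\left(-475,-330 \right)} - 526936} = \frac{1}{\left(-475 - 24 \left(-330\right)^{2} + 5088 \left(-330\right) - - \frac{100700}{-330}\right) - 526936} = \frac{1}{\left(-475 - 2613600 - 1679040 - \left(-100700\right) \left(- \frac{1}{330}\right)\right) - 526936} = \frac{1}{\left(-475 - 2613600 - 1679040 - \frac{10070}{33}\right) - 526936} = \frac{1}{- \frac{141682865}{33} - 526936} = \frac{1}{- \frac{159071753}{33}} = - \frac{33}{159071753}$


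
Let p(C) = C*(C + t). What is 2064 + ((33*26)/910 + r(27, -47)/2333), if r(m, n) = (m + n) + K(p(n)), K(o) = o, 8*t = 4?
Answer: 337377403/163310 ≈ 2065.9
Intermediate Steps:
t = ½ (t = (⅛)*4 = ½ ≈ 0.50000)
p(C) = C*(½ + C) (p(C) = C*(C + ½) = C*(½ + C))
r(m, n) = m + n + n*(½ + n) (r(m, n) = (m + n) + n*(½ + n) = m + n + n*(½ + n))
2064 + ((33*26)/910 + r(27, -47)/2333) = 2064 + ((33*26)/910 + (27 + (-47)² + (3/2)*(-47))/2333) = 2064 + (858*(1/910) + (27 + 2209 - 141/2)*(1/2333)) = 2064 + (33/35 + (4331/2)*(1/2333)) = 2064 + (33/35 + 4331/4666) = 2064 + 305563/163310 = 337377403/163310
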